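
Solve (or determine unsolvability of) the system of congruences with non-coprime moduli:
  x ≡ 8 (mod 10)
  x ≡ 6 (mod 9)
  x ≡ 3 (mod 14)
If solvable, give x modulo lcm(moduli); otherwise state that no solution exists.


Moduli 10, 9, 14 are not pairwise coprime, so CRT works modulo lcm(m_i) when all pairwise compatibility conditions hold.
Pairwise compatibility: gcd(m_i, m_j) must divide a_i - a_j for every pair.
Merge one congruence at a time:
  Start: x ≡ 8 (mod 10).
  Combine with x ≡ 6 (mod 9): gcd(10, 9) = 1; 6 - 8 = -2, which IS divisible by 1, so compatible.
    Write x = 8 + 10·t and substitute into x ≡ 6 (mod 9): 10·t ≡ 6 − 8 = -2 (mod 9).
    Reduce coefficients mod 9: 1·t ≡ 7 (mod 9).
    So t ≡ 7 (mod 9).
    Then x = 8 + 10·7 = 78, valid modulo lcm(10, 9) = 90: x ≡ 78 (mod 90).
  Combine with x ≡ 3 (mod 14): gcd(90, 14) = 2, and 3 - 78 = -75 is NOT divisible by 2.
    ⇒ system is inconsistent (no integer solution).

No solution (the system is inconsistent).


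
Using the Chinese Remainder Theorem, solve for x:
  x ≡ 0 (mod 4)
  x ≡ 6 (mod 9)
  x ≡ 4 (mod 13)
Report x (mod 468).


Moduli 4, 9, 13 are pairwise coprime; by CRT there is a unique solution modulo M = 4 · 9 · 13 = 468.
Solve pairwise, accumulating the modulus:
  Start with x ≡ 0 (mod 4).
  Combine with x ≡ 6 (mod 9): since gcd(4, 9) = 1, we get a unique residue mod 36.
    Write x = 0 + 4·t and substitute into x ≡ 6 (mod 9): 4·t ≡ 6 − 0 = 6 (mod 9).
    The inverse of 4 mod 9 is 7 (since 4·7 = 28 = 3·9 + 1), so t ≡ 7·6 = 42 ≡ 6 (mod 9).
    Then x = 0 + 4·6 = 24, valid modulo lcm(4, 9) = 36: x ≡ 24 (mod 36).
  Combine with x ≡ 4 (mod 13): since gcd(36, 13) = 1, we get a unique residue mod 468.
    Write x = 24 + 36·t and substitute into x ≡ 4 (mod 13): 36·t ≡ 4 − 24 = -20 (mod 13).
    Reduce coefficients mod 13: 10·t ≡ 6 (mod 13).
    The inverse of 10 mod 13 is 4 (since 10·4 = 40 = 3·13 + 1), so t ≡ 4·6 = 24 ≡ 11 (mod 13).
    Then x = 24 + 36·11 = 420, valid modulo lcm(36, 13) = 468: x ≡ 420 (mod 468).
Verify: 420 mod 4 = 0 ✓, 420 mod 9 = 6 ✓, 420 mod 13 = 4 ✓.

x ≡ 420 (mod 468).


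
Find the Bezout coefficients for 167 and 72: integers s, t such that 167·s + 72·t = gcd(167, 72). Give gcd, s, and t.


Euclidean algorithm on (167, 72) — divide until remainder is 0:
  167 = 2 · 72 + 23
  72 = 3 · 23 + 3
  23 = 7 · 3 + 2
  3 = 1 · 2 + 1
  2 = 2 · 1 + 0
gcd(167, 72) = 1.
Track Bezout coefficients alongside the remainders: start with r₀ = 167 = a·1 + b·0 (s = 1, t = 0) and r₁ = 72 = a·0 + b·1 (s = 0, t = 1); each new remainder r_{k+1} = r_{k-1} − q_k·r_k inherits s_{k+1} = s_{k-1} − q_k·s_k, t_{k+1} = t_{k-1} − q_k·t_k, so r_k = a·s_k + b·t_k at every step:
  q = 2: r = 23, s = 1 − 2·0 = 1, t = 0 − 2·1 = -2  (check: 167·1 + 72·(-2) = 23)
  q = 3: r = 3, s = 0 − 3·1 = -3, t = 1 − 3·(-2) = 7  (check: 167·(-3) + 72·7 = 3)
  q = 7: r = 2, s = 1 − 7·(-3) = 22, t = -2 − 7·7 = -51  (check: 167·22 + 72·(-51) = 2)
  q = 1: r = 1, s = -3 − 1·22 = -25, t = 7 − 1·(-51) = 58  (check: 167·(-25) + 72·58 = 1)
The row with r = 1 (the gcd) gives the Bezout coefficients s = -25, t = 58.
Result: 167 · (-25) + 72 · (58) = 1.

gcd(167, 72) = 1; s = -25, t = 58 (check: 167·(-25) + 72·58 = 1).


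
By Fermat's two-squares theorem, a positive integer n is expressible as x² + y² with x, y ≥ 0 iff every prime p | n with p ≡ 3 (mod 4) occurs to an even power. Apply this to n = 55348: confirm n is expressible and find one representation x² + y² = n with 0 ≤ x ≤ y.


Step 1: Factor n = 55348 = 2^2 · 101 · 137.
Step 2: Check the mod-4 condition on each prime factor: 2 = 2 (special); 101 ≡ 1 (mod 4), exponent 1; 137 ≡ 1 (mod 4), exponent 1.
All primes ≡ 3 (mod 4) appear to even exponent (or don't appear), so by the two-squares theorem n IS expressible as a sum of two squares.
Step 3: Build a representation. Group n = k² · m with k = 2 and m = 101 · 137 = 13837 (a product of primes ≡ 1 (mod 4)); a representation of m scales to one of n via (k·x)² + (k·y)² = k²(x² + y²). Each prime p ≡ 1 (mod 4) is itself a sum of two squares; find a² by testing p − a² for a perfect square:
  101: 101 − 1² = 100 = 10² ⇒ 101 = 1² + 10².
  137: 137 − 1² = 136, 137 − 2² = 133, 137 − 3² = 128, 137 − 4² = 121 = 11² ⇒ 137 = 4² + 11².
  Combine using the Brahmagupta–Fibonacci identity (a² + b²)(c² + d²) = (ac − bd)² + (ad + bc)² = (ac + bd)² + (ad − bc)²:
  101 · 137 = 13837: from (1² + 10²)(4² + 11²), take (1·4 − 10·11, 1·11 + 10·4) = (4 − 110, 11 + 40) = (-106, 51); dropping signs (only squares matter) gives (106, 51); check 106² + 51² = 11236 + 2601 = 13837 ✓.
  Scale by k = 2: (2·106, 2·51) = (212, 102).
Step 4: Order so x ≤ y and verify: 102² + 212² = 10404 + 44944 = 55348 = n. ✓

n = 55348 = 102² + 212² (one valid representation with x ≤ y).


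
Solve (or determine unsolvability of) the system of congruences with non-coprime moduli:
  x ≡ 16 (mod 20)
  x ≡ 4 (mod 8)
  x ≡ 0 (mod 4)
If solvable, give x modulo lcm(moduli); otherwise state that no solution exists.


Moduli 20, 8, 4 are not pairwise coprime, so CRT works modulo lcm(m_i) when all pairwise compatibility conditions hold.
Pairwise compatibility: gcd(m_i, m_j) must divide a_i - a_j for every pair.
Merge one congruence at a time:
  Start: x ≡ 16 (mod 20).
  Combine with x ≡ 4 (mod 8): gcd(20, 8) = 4; 4 - 16 = -12, which IS divisible by 4, so compatible.
    Write x = 16 + 20·t and substitute into x ≡ 4 (mod 8): 20·t ≡ 4 − 16 = -12 (mod 8).
    Divide the congruence (and modulus) by g = 4: 5·t ≡ -3 (mod 2).
    Reduce coefficients mod 2: 1·t ≡ 1 (mod 2).
    So t ≡ 1 (mod 2).
    Then x = 16 + 20·1 = 36, valid modulo lcm(20, 8) = 40: x ≡ 36 (mod 40).
  Combine with x ≡ 0 (mod 4): gcd(40, 4) = 4; 0 - 36 = -36, which IS divisible by 4, so compatible.
    Write x = 36 + 40·t and substitute into x ≡ 0 (mod 4): 40·t ≡ 0 − 36 = -36 (mod 4).
    Divide the congruence (and modulus) by g = 4: 10·t ≡ -9 (mod 1).
    Modulo 1 every t works; take t = 0.
    Then x = 36 + 40·0 = 36, valid modulo lcm(40, 4) = 40: x ≡ 36 (mod 40).
Verify: 36 mod 20 = 16, 36 mod 8 = 4, 36 mod 4 = 0.

x ≡ 36 (mod 40).


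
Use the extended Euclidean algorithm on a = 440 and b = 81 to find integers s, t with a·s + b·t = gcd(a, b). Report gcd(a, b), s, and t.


Euclidean algorithm on (440, 81) — divide until remainder is 0:
  440 = 5 · 81 + 35
  81 = 2 · 35 + 11
  35 = 3 · 11 + 2
  11 = 5 · 2 + 1
  2 = 2 · 1 + 0
gcd(440, 81) = 1.
Track Bezout coefficients alongside the remainders: start with r₀ = 440 = a·1 + b·0 (s = 1, t = 0) and r₁ = 81 = a·0 + b·1 (s = 0, t = 1); each new remainder r_{k+1} = r_{k-1} − q_k·r_k inherits s_{k+1} = s_{k-1} − q_k·s_k, t_{k+1} = t_{k-1} − q_k·t_k, so r_k = a·s_k + b·t_k at every step:
  q = 5: r = 35, s = 1 − 5·0 = 1, t = 0 − 5·1 = -5  (check: 440·1 + 81·(-5) = 35)
  q = 2: r = 11, s = 0 − 2·1 = -2, t = 1 − 2·(-5) = 11  (check: 440·(-2) + 81·11 = 11)
  q = 3: r = 2, s = 1 − 3·(-2) = 7, t = -5 − 3·11 = -38  (check: 440·7 + 81·(-38) = 2)
  q = 5: r = 1, s = -2 − 5·7 = -37, t = 11 − 5·(-38) = 201  (check: 440·(-37) + 81·201 = 1)
The row with r = 1 (the gcd) gives the Bezout coefficients s = -37, t = 201.
Result: 440 · (-37) + 81 · (201) = 1.

gcd(440, 81) = 1; s = -37, t = 201 (check: 440·(-37) + 81·201 = 1).


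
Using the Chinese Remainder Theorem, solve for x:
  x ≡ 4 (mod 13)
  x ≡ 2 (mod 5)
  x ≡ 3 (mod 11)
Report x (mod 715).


Moduli 13, 5, 11 are pairwise coprime; by CRT there is a unique solution modulo M = 13 · 5 · 11 = 715.
Solve pairwise, accumulating the modulus:
  Start with x ≡ 4 (mod 13).
  Combine with x ≡ 2 (mod 5): since gcd(13, 5) = 1, we get a unique residue mod 65.
    Write x = 4 + 13·t and substitute into x ≡ 2 (mod 5): 13·t ≡ 2 − 4 = -2 (mod 5).
    Reduce coefficients mod 5: 3·t ≡ 3 (mod 5).
    The inverse of 3 mod 5 is 2 (since 3·2 = 6 = 1·5 + 1), so t ≡ 2·3 = 6 ≡ 1 (mod 5).
    Then x = 4 + 13·1 = 17, valid modulo lcm(13, 5) = 65: x ≡ 17 (mod 65).
  Combine with x ≡ 3 (mod 11): since gcd(65, 11) = 1, we get a unique residue mod 715.
    Write x = 17 + 65·t and substitute into x ≡ 3 (mod 11): 65·t ≡ 3 − 17 = -14 (mod 11).
    Reduce coefficients mod 11: 10·t ≡ 8 (mod 11).
    The inverse of 10 mod 11 is 10 (since 10·10 = 100 = 9·11 + 1), so t ≡ 10·8 = 80 ≡ 3 (mod 11).
    Then x = 17 + 65·3 = 212, valid modulo lcm(65, 11) = 715: x ≡ 212 (mod 715).
Verify: 212 mod 13 = 4 ✓, 212 mod 5 = 2 ✓, 212 mod 11 = 3 ✓.

x ≡ 212 (mod 715).


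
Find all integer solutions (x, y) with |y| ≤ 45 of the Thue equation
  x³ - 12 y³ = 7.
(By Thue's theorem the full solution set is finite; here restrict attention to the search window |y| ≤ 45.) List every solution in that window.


The equation is x³ - 12y³ = 7. For fixed y, x³ = 12·y³ + 7, so a solution requires the RHS to be a perfect cube.
Strategy: iterate y from -45 to 45, compute RHS = 12·y³ + 7, and check whether it is a (positive or negative) perfect cube.
Check small values of y:
  y = 0: RHS = 7 is not a perfect cube.
  y = 1: RHS = 19 is not a perfect cube.
  y = -1: RHS = -5 is not a perfect cube.
  y = 2: RHS = 103 is not a perfect cube.
  y = -2: RHS = -89 is not a perfect cube.
  y = 3: RHS = 331 is not a perfect cube.
  y = -3: RHS = -317 is not a perfect cube.
Continuing the search up to |y| = 45 finds no solutions either.
No (x, y) in the scanned range satisfies the equation.

No integer solutions with |y| ≤ 45.


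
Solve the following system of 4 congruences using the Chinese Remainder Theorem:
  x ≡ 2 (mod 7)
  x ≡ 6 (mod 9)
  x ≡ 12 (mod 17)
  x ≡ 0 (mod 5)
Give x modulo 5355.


Product of moduli M = 7 · 9 · 17 · 5 = 5355.
Merge one congruence at a time:
  Start: x ≡ 2 (mod 7).
  Combine with x ≡ 6 (mod 9); new modulus lcm = 63.
    Write x = 2 + 7·t and substitute into x ≡ 6 (mod 9): 7·t ≡ 6 − 2 = 4 (mod 9).
    The inverse of 7 mod 9 is 4 (since 7·4 = 28 = 3·9 + 1), so t ≡ 4·4 = 16 ≡ 7 (mod 9).
    Then x = 2 + 7·7 = 51, valid modulo lcm(7, 9) = 63: x ≡ 51 (mod 63).
  Combine with x ≡ 12 (mod 17); new modulus lcm = 1071.
    Write x = 51 + 63·t and substitute into x ≡ 12 (mod 17): 63·t ≡ 12 − 51 = -39 (mod 17).
    Reduce coefficients mod 17: 12·t ≡ 12 (mod 17).
    The inverse of 12 mod 17 is 10 (since 12·10 = 120 = 7·17 + 1), so t ≡ 10·12 = 120 ≡ 1 (mod 17).
    Then x = 51 + 63·1 = 114, valid modulo lcm(63, 17) = 1071: x ≡ 114 (mod 1071).
  Combine with x ≡ 0 (mod 5); new modulus lcm = 5355.
    Write x = 114 + 1071·t and substitute into x ≡ 0 (mod 5): 1071·t ≡ 0 − 114 = -114 (mod 5).
    Reduce coefficients mod 5: 1·t ≡ 1 (mod 5).
    So t ≡ 1 (mod 5).
    Then x = 114 + 1071·1 = 1185, valid modulo lcm(1071, 5) = 5355: x ≡ 1185 (mod 5355).
Verify against each original: 1185 mod 7 = 2, 1185 mod 9 = 6, 1185 mod 17 = 12, 1185 mod 5 = 0.

x ≡ 1185 (mod 5355).


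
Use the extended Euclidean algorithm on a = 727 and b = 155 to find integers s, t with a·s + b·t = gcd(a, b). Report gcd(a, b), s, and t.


Euclidean algorithm on (727, 155) — divide until remainder is 0:
  727 = 4 · 155 + 107
  155 = 1 · 107 + 48
  107 = 2 · 48 + 11
  48 = 4 · 11 + 4
  11 = 2 · 4 + 3
  4 = 1 · 3 + 1
  3 = 3 · 1 + 0
gcd(727, 155) = 1.
Track Bezout coefficients alongside the remainders: start with r₀ = 727 = a·1 + b·0 (s = 1, t = 0) and r₁ = 155 = a·0 + b·1 (s = 0, t = 1); each new remainder r_{k+1} = r_{k-1} − q_k·r_k inherits s_{k+1} = s_{k-1} − q_k·s_k, t_{k+1} = t_{k-1} − q_k·t_k, so r_k = a·s_k + b·t_k at every step:
  q = 4: r = 107, s = 1 − 4·0 = 1, t = 0 − 4·1 = -4  (check: 727·1 + 155·(-4) = 107)
  q = 1: r = 48, s = 0 − 1·1 = -1, t = 1 − 1·(-4) = 5  (check: 727·(-1) + 155·5 = 48)
  q = 2: r = 11, s = 1 − 2·(-1) = 3, t = -4 − 2·5 = -14  (check: 727·3 + 155·(-14) = 11)
  q = 4: r = 4, s = -1 − 4·3 = -13, t = 5 − 4·(-14) = 61  (check: 727·(-13) + 155·61 = 4)
  q = 2: r = 3, s = 3 − 2·(-13) = 29, t = -14 − 2·61 = -136  (check: 727·29 + 155·(-136) = 3)
  q = 1: r = 1, s = -13 − 1·29 = -42, t = 61 − 1·(-136) = 197  (check: 727·(-42) + 155·197 = 1)
The row with r = 1 (the gcd) gives the Bezout coefficients s = -42, t = 197.
Result: 727 · (-42) + 155 · (197) = 1.

gcd(727, 155) = 1; s = -42, t = 197 (check: 727·(-42) + 155·197 = 1).


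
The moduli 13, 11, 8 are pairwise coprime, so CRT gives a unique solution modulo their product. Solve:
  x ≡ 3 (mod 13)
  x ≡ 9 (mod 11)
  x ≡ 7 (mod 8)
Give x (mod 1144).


Moduli 13, 11, 8 are pairwise coprime; by CRT there is a unique solution modulo M = 13 · 11 · 8 = 1144.
Solve pairwise, accumulating the modulus:
  Start with x ≡ 3 (mod 13).
  Combine with x ≡ 9 (mod 11): since gcd(13, 11) = 1, we get a unique residue mod 143.
    Write x = 3 + 13·t and substitute into x ≡ 9 (mod 11): 13·t ≡ 9 − 3 = 6 (mod 11).
    Reduce coefficients mod 11: 2·t ≡ 6 (mod 11).
    The inverse of 2 mod 11 is 6 (since 2·6 = 12 = 1·11 + 1), so t ≡ 6·6 = 36 ≡ 3 (mod 11).
    Then x = 3 + 13·3 = 42, valid modulo lcm(13, 11) = 143: x ≡ 42 (mod 143).
  Combine with x ≡ 7 (mod 8): since gcd(143, 8) = 1, we get a unique residue mod 1144.
    Write x = 42 + 143·t and substitute into x ≡ 7 (mod 8): 143·t ≡ 7 − 42 = -35 (mod 8).
    Reduce coefficients mod 8: 7·t ≡ 5 (mod 8).
    The inverse of 7 mod 8 is 7 (since 7·7 = 49 = 6·8 + 1), so t ≡ 7·5 = 35 ≡ 3 (mod 8).
    Then x = 42 + 143·3 = 471, valid modulo lcm(143, 8) = 1144: x ≡ 471 (mod 1144).
Verify: 471 mod 13 = 3 ✓, 471 mod 11 = 9 ✓, 471 mod 8 = 7 ✓.

x ≡ 471 (mod 1144).


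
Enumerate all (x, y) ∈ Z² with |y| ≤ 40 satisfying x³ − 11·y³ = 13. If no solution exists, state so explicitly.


The equation is x³ - 11y³ = 13. For fixed y, x³ = 11·y³ + 13, so a solution requires the RHS to be a perfect cube.
Strategy: iterate y from -40 to 40, compute RHS = 11·y³ + 13, and check whether it is a (positive or negative) perfect cube.
Check small values of y:
  y = 0: RHS = 13 is not a perfect cube.
  y = 1: RHS = 24 is not a perfect cube.
  y = -1: RHS = 2 is not a perfect cube.
  y = 2: RHS = 101 is not a perfect cube.
  y = -2: RHS = -75 is not a perfect cube.
  y = 3: RHS = 310 is not a perfect cube.
  y = -3: RHS = -284 is not a perfect cube.
Continuing the search up to |y| = 40 finds no solutions either.
No (x, y) in the scanned range satisfies the equation.

No integer solutions with |y| ≤ 40.


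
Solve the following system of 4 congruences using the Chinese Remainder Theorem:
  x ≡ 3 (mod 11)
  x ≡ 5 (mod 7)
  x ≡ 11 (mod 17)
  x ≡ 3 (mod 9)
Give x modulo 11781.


Product of moduli M = 11 · 7 · 17 · 9 = 11781.
Merge one congruence at a time:
  Start: x ≡ 3 (mod 11).
  Combine with x ≡ 5 (mod 7); new modulus lcm = 77.
    Write x = 3 + 11·t and substitute into x ≡ 5 (mod 7): 11·t ≡ 5 − 3 = 2 (mod 7).
    Reduce coefficients mod 7: 4·t ≡ 2 (mod 7).
    The inverse of 4 mod 7 is 2 (since 4·2 = 8 = 1·7 + 1), so t ≡ 2·2 = 4 ≡ 4 (mod 7).
    Then x = 3 + 11·4 = 47, valid modulo lcm(11, 7) = 77: x ≡ 47 (mod 77).
  Combine with x ≡ 11 (mod 17); new modulus lcm = 1309.
    Write x = 47 + 77·t and substitute into x ≡ 11 (mod 17): 77·t ≡ 11 − 47 = -36 (mod 17).
    Reduce coefficients mod 17: 9·t ≡ 15 (mod 17).
    The inverse of 9 mod 17 is 2 (since 9·2 = 18 = 1·17 + 1), so t ≡ 2·15 = 30 ≡ 13 (mod 17).
    Then x = 47 + 77·13 = 1048, valid modulo lcm(77, 17) = 1309: x ≡ 1048 (mod 1309).
  Combine with x ≡ 3 (mod 9); new modulus lcm = 11781.
    Write x = 1048 + 1309·t and substitute into x ≡ 3 (mod 9): 1309·t ≡ 3 − 1048 = -1045 (mod 9).
    Reduce coefficients mod 9: 4·t ≡ 8 (mod 9).
    The inverse of 4 mod 9 is 7 (since 4·7 = 28 = 3·9 + 1), so t ≡ 7·8 = 56 ≡ 2 (mod 9).
    Then x = 1048 + 1309·2 = 3666, valid modulo lcm(1309, 9) = 11781: x ≡ 3666 (mod 11781).
Verify against each original: 3666 mod 11 = 3, 3666 mod 7 = 5, 3666 mod 17 = 11, 3666 mod 9 = 3.

x ≡ 3666 (mod 11781).


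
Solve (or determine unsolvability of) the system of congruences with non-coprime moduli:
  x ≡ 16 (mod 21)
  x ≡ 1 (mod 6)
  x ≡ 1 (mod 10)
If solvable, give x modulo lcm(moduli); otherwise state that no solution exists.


Moduli 21, 6, 10 are not pairwise coprime, so CRT works modulo lcm(m_i) when all pairwise compatibility conditions hold.
Pairwise compatibility: gcd(m_i, m_j) must divide a_i - a_j for every pair.
Merge one congruence at a time:
  Start: x ≡ 16 (mod 21).
  Combine with x ≡ 1 (mod 6): gcd(21, 6) = 3; 1 - 16 = -15, which IS divisible by 3, so compatible.
    Write x = 16 + 21·t and substitute into x ≡ 1 (mod 6): 21·t ≡ 1 − 16 = -15 (mod 6).
    Divide the congruence (and modulus) by g = 3: 7·t ≡ -5 (mod 2).
    Reduce coefficients mod 2: 1·t ≡ 1 (mod 2).
    So t ≡ 1 (mod 2).
    Then x = 16 + 21·1 = 37, valid modulo lcm(21, 6) = 42: x ≡ 37 (mod 42).
  Combine with x ≡ 1 (mod 10): gcd(42, 10) = 2; 1 - 37 = -36, which IS divisible by 2, so compatible.
    Write x = 37 + 42·t and substitute into x ≡ 1 (mod 10): 42·t ≡ 1 − 37 = -36 (mod 10).
    Divide the congruence (and modulus) by g = 2: 21·t ≡ -18 (mod 5).
    Reduce coefficients mod 5: 1·t ≡ 2 (mod 5).
    So t ≡ 2 (mod 5).
    Then x = 37 + 42·2 = 121, valid modulo lcm(42, 10) = 210: x ≡ 121 (mod 210).
Verify: 121 mod 21 = 16, 121 mod 6 = 1, 121 mod 10 = 1.

x ≡ 121 (mod 210).


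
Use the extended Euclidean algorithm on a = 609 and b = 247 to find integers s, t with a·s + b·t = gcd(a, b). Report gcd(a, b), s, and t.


Euclidean algorithm on (609, 247) — divide until remainder is 0:
  609 = 2 · 247 + 115
  247 = 2 · 115 + 17
  115 = 6 · 17 + 13
  17 = 1 · 13 + 4
  13 = 3 · 4 + 1
  4 = 4 · 1 + 0
gcd(609, 247) = 1.
Track Bezout coefficients alongside the remainders: start with r₀ = 609 = a·1 + b·0 (s = 1, t = 0) and r₁ = 247 = a·0 + b·1 (s = 0, t = 1); each new remainder r_{k+1} = r_{k-1} − q_k·r_k inherits s_{k+1} = s_{k-1} − q_k·s_k, t_{k+1} = t_{k-1} − q_k·t_k, so r_k = a·s_k + b·t_k at every step:
  q = 2: r = 115, s = 1 − 2·0 = 1, t = 0 − 2·1 = -2  (check: 609·1 + 247·(-2) = 115)
  q = 2: r = 17, s = 0 − 2·1 = -2, t = 1 − 2·(-2) = 5  (check: 609·(-2) + 247·5 = 17)
  q = 6: r = 13, s = 1 − 6·(-2) = 13, t = -2 − 6·5 = -32  (check: 609·13 + 247·(-32) = 13)
  q = 1: r = 4, s = -2 − 1·13 = -15, t = 5 − 1·(-32) = 37  (check: 609·(-15) + 247·37 = 4)
  q = 3: r = 1, s = 13 − 3·(-15) = 58, t = -32 − 3·37 = -143  (check: 609·58 + 247·(-143) = 1)
The row with r = 1 (the gcd) gives the Bezout coefficients s = 58, t = -143.
Result: 609 · (58) + 247 · (-143) = 1.

gcd(609, 247) = 1; s = 58, t = -143 (check: 609·58 + 247·(-143) = 1).


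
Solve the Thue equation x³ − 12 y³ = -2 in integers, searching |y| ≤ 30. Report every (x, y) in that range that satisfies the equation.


The equation is x³ - 12y³ = -2. For fixed y, x³ = 12·y³ − 2, so a solution requires the RHS to be a perfect cube.
Strategy: iterate y from -30 to 30, compute RHS = 12·y³ − 2, and check whether it is a (positive or negative) perfect cube.
Check small values of y:
  y = 0: RHS = -2 is not a perfect cube.
  y = 1: RHS = 10 is not a perfect cube.
  y = -1: RHS = -14 is not a perfect cube.
  y = 2: RHS = 94 is not a perfect cube.
  y = -2: RHS = -98 is not a perfect cube.
  y = 3: RHS = 322 is not a perfect cube.
  y = -3: RHS = -326 is not a perfect cube.
Continuing the search up to |y| = 30 finds no solutions either.
No (x, y) in the scanned range satisfies the equation.

No integer solutions with |y| ≤ 30.


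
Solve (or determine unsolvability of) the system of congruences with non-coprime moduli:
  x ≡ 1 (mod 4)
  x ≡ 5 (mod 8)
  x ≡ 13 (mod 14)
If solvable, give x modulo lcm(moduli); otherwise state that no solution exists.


Moduli 4, 8, 14 are not pairwise coprime, so CRT works modulo lcm(m_i) when all pairwise compatibility conditions hold.
Pairwise compatibility: gcd(m_i, m_j) must divide a_i - a_j for every pair.
Merge one congruence at a time:
  Start: x ≡ 1 (mod 4).
  Combine with x ≡ 5 (mod 8): gcd(4, 8) = 4; 5 - 1 = 4, which IS divisible by 4, so compatible.
    Write x = 1 + 4·t and substitute into x ≡ 5 (mod 8): 4·t ≡ 5 − 1 = 4 (mod 8).
    Divide the congruence (and modulus) by g = 4: 1·t ≡ 1 (mod 2).
    So t ≡ 1 (mod 2).
    Then x = 1 + 4·1 = 5, valid modulo lcm(4, 8) = 8: x ≡ 5 (mod 8).
  Combine with x ≡ 13 (mod 14): gcd(8, 14) = 2; 13 - 5 = 8, which IS divisible by 2, so compatible.
    Write x = 5 + 8·t and substitute into x ≡ 13 (mod 14): 8·t ≡ 13 − 5 = 8 (mod 14).
    Divide the congruence (and modulus) by g = 2: 4·t ≡ 4 (mod 7).
    The inverse of 4 mod 7 is 2 (since 4·2 = 8 = 1·7 + 1), so t ≡ 2·4 = 8 ≡ 1 (mod 7).
    Then x = 5 + 8·1 = 13, valid modulo lcm(8, 14) = 56: x ≡ 13 (mod 56).
Verify: 13 mod 4 = 1, 13 mod 8 = 5, 13 mod 14 = 13.

x ≡ 13 (mod 56).


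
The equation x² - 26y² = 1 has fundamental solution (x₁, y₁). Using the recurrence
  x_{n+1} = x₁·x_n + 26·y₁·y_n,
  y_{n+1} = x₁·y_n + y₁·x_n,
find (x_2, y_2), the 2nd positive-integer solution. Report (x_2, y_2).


Step 1: Find the fundamental solution (x₁, y₁) of x² - 26y² = 1.
  Expand √26 as a continued fraction. a₀ = ⌊√26⌋ = 5; iterate m_{k+1} = d_k·a_k − m_k, d_{k+1} = (26 − m_{k+1}²)/d_k, a_{k+1} = ⌊(a₀ + m_{k+1})/d_{k+1}⌋ (starting m₀ = 0, d₀ = 1), with convergents p_k = a_k·p_{k-1} + p_{k-2}, q_k = a_k·q_{k-1} + q_{k-2} (p₋₁ = 1, q₋₁ = 0):
  k = 0: a₀ = 5; p₀/q₀ = 5/1; p₀² − 26·q₀² = 25 − 26 = -1.
  k = 1: m = 5, d = 1, a = ⌊(5 + 5)/1⌋ = 10; p/q = (10·5 + 1)/(10·1 + 0) = 51/10; p² − 26·q² = 2601 − 2600 = 1.
  The first convergent with p² − 26·q² = 1 gives the fundamental solution (x₁, y₁) = (51, 10).
Step 2: Apply the recurrence (x_{n+1}, y_{n+1}) = (x₁x_n + 26y₁y_n, x₁y_n + y₁x_n) repeatedly.
  From (x_1, y_1) = (51, 10): x_2 = 51·51 + 26·10·10 = 5201; y_2 = 51·10 + 10·51 = 1020.
Step 3: Verify x_2² - 26·y_2² = 27050401 - 27050400 = 1 (should be 1). ✓

(x_1, y_1) = (51, 10); (x_2, y_2) = (5201, 1020).


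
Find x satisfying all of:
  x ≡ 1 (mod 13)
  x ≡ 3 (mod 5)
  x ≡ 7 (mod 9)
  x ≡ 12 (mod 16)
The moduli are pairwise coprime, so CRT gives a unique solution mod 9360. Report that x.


Product of moduli M = 13 · 5 · 9 · 16 = 9360.
Merge one congruence at a time:
  Start: x ≡ 1 (mod 13).
  Combine with x ≡ 3 (mod 5); new modulus lcm = 65.
    Write x = 1 + 13·t and substitute into x ≡ 3 (mod 5): 13·t ≡ 3 − 1 = 2 (mod 5).
    Reduce coefficients mod 5: 3·t ≡ 2 (mod 5).
    The inverse of 3 mod 5 is 2 (since 3·2 = 6 = 1·5 + 1), so t ≡ 2·2 = 4 ≡ 4 (mod 5).
    Then x = 1 + 13·4 = 53, valid modulo lcm(13, 5) = 65: x ≡ 53 (mod 65).
  Combine with x ≡ 7 (mod 9); new modulus lcm = 585.
    Write x = 53 + 65·t and substitute into x ≡ 7 (mod 9): 65·t ≡ 7 − 53 = -46 (mod 9).
    Reduce coefficients mod 9: 2·t ≡ 8 (mod 9).
    The inverse of 2 mod 9 is 5 (since 2·5 = 10 = 1·9 + 1), so t ≡ 5·8 = 40 ≡ 4 (mod 9).
    Then x = 53 + 65·4 = 313, valid modulo lcm(65, 9) = 585: x ≡ 313 (mod 585).
  Combine with x ≡ 12 (mod 16); new modulus lcm = 9360.
    Write x = 313 + 585·t and substitute into x ≡ 12 (mod 16): 585·t ≡ 12 − 313 = -301 (mod 16).
    Reduce coefficients mod 16: 9·t ≡ 3 (mod 16).
    The inverse of 9 mod 16 is 9 (since 9·9 = 81 = 5·16 + 1), so t ≡ 9·3 = 27 ≡ 11 (mod 16).
    Then x = 313 + 585·11 = 6748, valid modulo lcm(585, 16) = 9360: x ≡ 6748 (mod 9360).
Verify against each original: 6748 mod 13 = 1, 6748 mod 5 = 3, 6748 mod 9 = 7, 6748 mod 16 = 12.

x ≡ 6748 (mod 9360).


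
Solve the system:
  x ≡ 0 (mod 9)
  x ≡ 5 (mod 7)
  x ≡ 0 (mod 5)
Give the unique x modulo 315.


Moduli 9, 7, 5 are pairwise coprime; by CRT there is a unique solution modulo M = 9 · 7 · 5 = 315.
Solve pairwise, accumulating the modulus:
  Start with x ≡ 0 (mod 9).
  Combine with x ≡ 5 (mod 7): since gcd(9, 7) = 1, we get a unique residue mod 63.
    Write x = 0 + 9·t and substitute into x ≡ 5 (mod 7): 9·t ≡ 5 − 0 = 5 (mod 7).
    Reduce coefficients mod 7: 2·t ≡ 5 (mod 7).
    The inverse of 2 mod 7 is 4 (since 2·4 = 8 = 1·7 + 1), so t ≡ 4·5 = 20 ≡ 6 (mod 7).
    Then x = 0 + 9·6 = 54, valid modulo lcm(9, 7) = 63: x ≡ 54 (mod 63).
  Combine with x ≡ 0 (mod 5): since gcd(63, 5) = 1, we get a unique residue mod 315.
    Write x = 54 + 63·t and substitute into x ≡ 0 (mod 5): 63·t ≡ 0 − 54 = -54 (mod 5).
    Reduce coefficients mod 5: 3·t ≡ 1 (mod 5).
    The inverse of 3 mod 5 is 2 (since 3·2 = 6 = 1·5 + 1), so t ≡ 2·1 = 2 ≡ 2 (mod 5).
    Then x = 54 + 63·2 = 180, valid modulo lcm(63, 5) = 315: x ≡ 180 (mod 315).
Verify: 180 mod 9 = 0 ✓, 180 mod 7 = 5 ✓, 180 mod 5 = 0 ✓.

x ≡ 180 (mod 315).


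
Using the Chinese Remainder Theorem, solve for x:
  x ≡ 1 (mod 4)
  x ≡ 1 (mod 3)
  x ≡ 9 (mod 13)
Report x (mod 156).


Moduli 4, 3, 13 are pairwise coprime; by CRT there is a unique solution modulo M = 4 · 3 · 13 = 156.
Solve pairwise, accumulating the modulus:
  Start with x ≡ 1 (mod 4).
  Combine with x ≡ 1 (mod 3): since gcd(4, 3) = 1, we get a unique residue mod 12.
    Write x = 1 + 4·t and substitute into x ≡ 1 (mod 3): 4·t ≡ 1 − 1 = 0 (mod 3).
    Reduce coefficients mod 3: 1·t ≡ 0 (mod 3).
    So t ≡ 0 (mod 3).
    Then x = 1 + 4·0 = 1, valid modulo lcm(4, 3) = 12: x ≡ 1 (mod 12).
  Combine with x ≡ 9 (mod 13): since gcd(12, 13) = 1, we get a unique residue mod 156.
    Write x = 1 + 12·t and substitute into x ≡ 9 (mod 13): 12·t ≡ 9 − 1 = 8 (mod 13).
    The inverse of 12 mod 13 is 12 (since 12·12 = 144 = 11·13 + 1), so t ≡ 12·8 = 96 ≡ 5 (mod 13).
    Then x = 1 + 12·5 = 61, valid modulo lcm(12, 13) = 156: x ≡ 61 (mod 156).
Verify: 61 mod 4 = 1 ✓, 61 mod 3 = 1 ✓, 61 mod 13 = 9 ✓.

x ≡ 61 (mod 156).


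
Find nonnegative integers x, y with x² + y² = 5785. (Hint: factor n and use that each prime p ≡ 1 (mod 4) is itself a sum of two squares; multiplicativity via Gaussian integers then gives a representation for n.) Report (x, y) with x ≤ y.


Step 1: Factor n = 5785 = 5 · 13 · 89.
Step 2: Check the mod-4 condition on each prime factor: 5 ≡ 1 (mod 4), exponent 1; 13 ≡ 1 (mod 4), exponent 1; 89 ≡ 1 (mod 4), exponent 1.
All primes ≡ 3 (mod 4) appear to even exponent (or don't appear), so by the two-squares theorem n IS expressible as a sum of two squares.
Step 3: Build a representation. Here n = 5 · 13 · 89 is a product of primes ≡ 1 (mod 4). Each prime p ≡ 1 (mod 4) is itself a sum of two squares; find a² by testing p − a² for a perfect square:
  5: 5 − 1² = 4 = 2² ⇒ 5 = 1² + 2².
  13: 13 − 1² = 12, 13 − 2² = 9 = 3² ⇒ 13 = 2² + 3².
  89: 89 − 1² = 88, 89 − 2² = 85, 89 − 3² = 80, 89 − 4² = 73, 89 − 5² = 64 = 8² ⇒ 89 = 5² + 8².
  Combine using the Brahmagupta–Fibonacci identity (a² + b²)(c² + d²) = (ac − bd)² + (ad + bc)² = (ac + bd)² + (ad − bc)²:
  5 · 13 = 65: from (1² + 2²)(2² + 3²), take (1·2 − 2·3, 1·3 + 2·2) = (2 − 6, 3 + 4) = (-4, 7); dropping signs (only squares matter) gives (4, 7); check 4² + 7² = 16 + 49 = 65 ✓.
  65 · 89 = 5785: from (4² + 7²)(5² + 8²), take (4·5 − 7·8, 4·8 + 7·5) = (20 − 56, 32 + 35) = (-36, 67); dropping signs (only squares matter) gives (36, 67); check 36² + 67² = 1296 + 4489 = 5785 ✓.
Step 4: Order so x ≤ y and verify: 36² + 67² = 1296 + 4489 = 5785 = n. ✓

n = 5785 = 36² + 67² (one valid representation with x ≤ y).


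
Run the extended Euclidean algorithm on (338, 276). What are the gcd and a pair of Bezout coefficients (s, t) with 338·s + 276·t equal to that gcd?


Euclidean algorithm on (338, 276) — divide until remainder is 0:
  338 = 1 · 276 + 62
  276 = 4 · 62 + 28
  62 = 2 · 28 + 6
  28 = 4 · 6 + 4
  6 = 1 · 4 + 2
  4 = 2 · 2 + 0
gcd(338, 276) = 2.
Track Bezout coefficients alongside the remainders: start with r₀ = 338 = a·1 + b·0 (s = 1, t = 0) and r₁ = 276 = a·0 + b·1 (s = 0, t = 1); each new remainder r_{k+1} = r_{k-1} − q_k·r_k inherits s_{k+1} = s_{k-1} − q_k·s_k, t_{k+1} = t_{k-1} − q_k·t_k, so r_k = a·s_k + b·t_k at every step:
  q = 1: r = 62, s = 1 − 1·0 = 1, t = 0 − 1·1 = -1  (check: 338·1 + 276·(-1) = 62)
  q = 4: r = 28, s = 0 − 4·1 = -4, t = 1 − 4·(-1) = 5  (check: 338·(-4) + 276·5 = 28)
  q = 2: r = 6, s = 1 − 2·(-4) = 9, t = -1 − 2·5 = -11  (check: 338·9 + 276·(-11) = 6)
  q = 4: r = 4, s = -4 − 4·9 = -40, t = 5 − 4·(-11) = 49  (check: 338·(-40) + 276·49 = 4)
  q = 1: r = 2, s = 9 − 1·(-40) = 49, t = -11 − 1·49 = -60  (check: 338·49 + 276·(-60) = 2)
The row with r = 2 (the gcd) gives the Bezout coefficients s = 49, t = -60.
Result: 338 · (49) + 276 · (-60) = 2.

gcd(338, 276) = 2; s = 49, t = -60 (check: 338·49 + 276·(-60) = 2).


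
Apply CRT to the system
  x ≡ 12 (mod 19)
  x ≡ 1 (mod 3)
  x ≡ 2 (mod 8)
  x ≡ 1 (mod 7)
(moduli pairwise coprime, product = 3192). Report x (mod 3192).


Product of moduli M = 19 · 3 · 8 · 7 = 3192.
Merge one congruence at a time:
  Start: x ≡ 12 (mod 19).
  Combine with x ≡ 1 (mod 3); new modulus lcm = 57.
    Write x = 12 + 19·t and substitute into x ≡ 1 (mod 3): 19·t ≡ 1 − 12 = -11 (mod 3).
    Reduce coefficients mod 3: 1·t ≡ 1 (mod 3).
    So t ≡ 1 (mod 3).
    Then x = 12 + 19·1 = 31, valid modulo lcm(19, 3) = 57: x ≡ 31 (mod 57).
  Combine with x ≡ 2 (mod 8); new modulus lcm = 456.
    Write x = 31 + 57·t and substitute into x ≡ 2 (mod 8): 57·t ≡ 2 − 31 = -29 (mod 8).
    Reduce coefficients mod 8: 1·t ≡ 3 (mod 8).
    So t ≡ 3 (mod 8).
    Then x = 31 + 57·3 = 202, valid modulo lcm(57, 8) = 456: x ≡ 202 (mod 456).
  Combine with x ≡ 1 (mod 7); new modulus lcm = 3192.
    Write x = 202 + 456·t and substitute into x ≡ 1 (mod 7): 456·t ≡ 1 − 202 = -201 (mod 7).
    Reduce coefficients mod 7: 1·t ≡ 2 (mod 7).
    So t ≡ 2 (mod 7).
    Then x = 202 + 456·2 = 1114, valid modulo lcm(456, 7) = 3192: x ≡ 1114 (mod 3192).
Verify against each original: 1114 mod 19 = 12, 1114 mod 3 = 1, 1114 mod 8 = 2, 1114 mod 7 = 1.

x ≡ 1114 (mod 3192).


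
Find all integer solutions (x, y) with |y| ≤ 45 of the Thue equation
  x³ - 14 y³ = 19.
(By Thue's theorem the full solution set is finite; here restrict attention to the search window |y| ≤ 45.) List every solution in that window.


The equation is x³ - 14y³ = 19. For fixed y, x³ = 14·y³ + 19, so a solution requires the RHS to be a perfect cube.
Strategy: iterate y from -45 to 45, compute RHS = 14·y³ + 19, and check whether it is a (positive or negative) perfect cube.
Check small values of y:
  y = 0: RHS = 19 is not a perfect cube.
  y = 1: RHS = 33 is not a perfect cube.
  y = -1: RHS = 5 is not a perfect cube.
  y = 2: RHS = 131 is not a perfect cube.
  y = -2: RHS = -93 is not a perfect cube.
  y = 3: RHS = 397 is not a perfect cube.
  y = -3: RHS = -359 is not a perfect cube.
Continuing the search up to |y| = 45 finds no solutions either.
No (x, y) in the scanned range satisfies the equation.

No integer solutions with |y| ≤ 45.


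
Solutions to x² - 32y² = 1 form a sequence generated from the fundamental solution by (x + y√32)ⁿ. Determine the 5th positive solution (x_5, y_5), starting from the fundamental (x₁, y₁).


Step 1: Find the fundamental solution (x₁, y₁) of x² - 32y² = 1.
  Expand √32 as a continued fraction. a₀ = ⌊√32⌋ = 5; iterate m_{k+1} = d_k·a_k − m_k, d_{k+1} = (32 − m_{k+1}²)/d_k, a_{k+1} = ⌊(a₀ + m_{k+1})/d_{k+1}⌋ (starting m₀ = 0, d₀ = 1), with convergents p_k = a_k·p_{k-1} + p_{k-2}, q_k = a_k·q_{k-1} + q_{k-2} (p₋₁ = 1, q₋₁ = 0):
  k = 0: a₀ = 5; p₀/q₀ = 5/1; p₀² − 32·q₀² = 25 − 32 = -7.
  k = 1: m = 5, d = 7, a = ⌊(5 + 5)/7⌋ = 1; p/q = (1·5 + 1)/(1·1 + 0) = 6/1; p² − 32·q² = 36 − 32 = 4.
  k = 2: m = 2, d = 4, a = ⌊(5 + 2)/4⌋ = 1; p/q = (1·6 + 5)/(1·1 + 1) = 11/2; p² − 32·q² = 121 − 128 = -7.
  k = 3: m = 2, d = 7, a = ⌊(5 + 2)/7⌋ = 1; p/q = (1·11 + 6)/(1·2 + 1) = 17/3; p² − 32·q² = 289 − 288 = 1.
  The first convergent with p² − 32·q² = 1 gives the fundamental solution (x₁, y₁) = (17, 3).
Step 2: Apply the recurrence (x_{n+1}, y_{n+1}) = (x₁x_n + 32y₁y_n, x₁y_n + y₁x_n) repeatedly.
  From (x_1, y_1) = (17, 3): x_2 = 17·17 + 32·3·3 = 577; y_2 = 17·3 + 3·17 = 102.
  From (x_2, y_2) = (577, 102): x_3 = 17·577 + 32·3·102 = 19601; y_3 = 17·102 + 3·577 = 3465.
  From (x_3, y_3) = (19601, 3465): x_4 = 17·19601 + 32·3·3465 = 665857; y_4 = 17·3465 + 3·19601 = 117708.
  From (x_4, y_4) = (665857, 117708): x_5 = 17·665857 + 32·3·117708 = 22619537; y_5 = 17·117708 + 3·665857 = 3998607.
Step 3: Verify x_5² - 32·y_5² = 511643454094369 - 511643454094368 = 1 (should be 1). ✓

(x_1, y_1) = (17, 3); (x_5, y_5) = (22619537, 3998607).


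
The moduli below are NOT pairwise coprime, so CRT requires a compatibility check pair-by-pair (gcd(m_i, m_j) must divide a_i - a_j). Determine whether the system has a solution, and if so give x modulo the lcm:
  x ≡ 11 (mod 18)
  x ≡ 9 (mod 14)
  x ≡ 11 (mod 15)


Moduli 18, 14, 15 are not pairwise coprime, so CRT works modulo lcm(m_i) when all pairwise compatibility conditions hold.
Pairwise compatibility: gcd(m_i, m_j) must divide a_i - a_j for every pair.
Merge one congruence at a time:
  Start: x ≡ 11 (mod 18).
  Combine with x ≡ 9 (mod 14): gcd(18, 14) = 2; 9 - 11 = -2, which IS divisible by 2, so compatible.
    Write x = 11 + 18·t and substitute into x ≡ 9 (mod 14): 18·t ≡ 9 − 11 = -2 (mod 14).
    Divide the congruence (and modulus) by g = 2: 9·t ≡ -1 (mod 7).
    Reduce coefficients mod 7: 2·t ≡ 6 (mod 7).
    The inverse of 2 mod 7 is 4 (since 2·4 = 8 = 1·7 + 1), so t ≡ 4·6 = 24 ≡ 3 (mod 7).
    Then x = 11 + 18·3 = 65, valid modulo lcm(18, 14) = 126: x ≡ 65 (mod 126).
  Combine with x ≡ 11 (mod 15): gcd(126, 15) = 3; 11 - 65 = -54, which IS divisible by 3, so compatible.
    Write x = 65 + 126·t and substitute into x ≡ 11 (mod 15): 126·t ≡ 11 − 65 = -54 (mod 15).
    Divide the congruence (and modulus) by g = 3: 42·t ≡ -18 (mod 5).
    Reduce coefficients mod 5: 2·t ≡ 2 (mod 5).
    The inverse of 2 mod 5 is 3 (since 2·3 = 6 = 1·5 + 1), so t ≡ 3·2 = 6 ≡ 1 (mod 5).
    Then x = 65 + 126·1 = 191, valid modulo lcm(126, 15) = 630: x ≡ 191 (mod 630).
Verify: 191 mod 18 = 11, 191 mod 14 = 9, 191 mod 15 = 11.

x ≡ 191 (mod 630).


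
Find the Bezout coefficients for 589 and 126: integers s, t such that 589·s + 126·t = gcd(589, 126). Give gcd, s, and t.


Euclidean algorithm on (589, 126) — divide until remainder is 0:
  589 = 4 · 126 + 85
  126 = 1 · 85 + 41
  85 = 2 · 41 + 3
  41 = 13 · 3 + 2
  3 = 1 · 2 + 1
  2 = 2 · 1 + 0
gcd(589, 126) = 1.
Track Bezout coefficients alongside the remainders: start with r₀ = 589 = a·1 + b·0 (s = 1, t = 0) and r₁ = 126 = a·0 + b·1 (s = 0, t = 1); each new remainder r_{k+1} = r_{k-1} − q_k·r_k inherits s_{k+1} = s_{k-1} − q_k·s_k, t_{k+1} = t_{k-1} − q_k·t_k, so r_k = a·s_k + b·t_k at every step:
  q = 4: r = 85, s = 1 − 4·0 = 1, t = 0 − 4·1 = -4  (check: 589·1 + 126·(-4) = 85)
  q = 1: r = 41, s = 0 − 1·1 = -1, t = 1 − 1·(-4) = 5  (check: 589·(-1) + 126·5 = 41)
  q = 2: r = 3, s = 1 − 2·(-1) = 3, t = -4 − 2·5 = -14  (check: 589·3 + 126·(-14) = 3)
  q = 13: r = 2, s = -1 − 13·3 = -40, t = 5 − 13·(-14) = 187  (check: 589·(-40) + 126·187 = 2)
  q = 1: r = 1, s = 3 − 1·(-40) = 43, t = -14 − 1·187 = -201  (check: 589·43 + 126·(-201) = 1)
The row with r = 1 (the gcd) gives the Bezout coefficients s = 43, t = -201.
Result: 589 · (43) + 126 · (-201) = 1.

gcd(589, 126) = 1; s = 43, t = -201 (check: 589·43 + 126·(-201) = 1).


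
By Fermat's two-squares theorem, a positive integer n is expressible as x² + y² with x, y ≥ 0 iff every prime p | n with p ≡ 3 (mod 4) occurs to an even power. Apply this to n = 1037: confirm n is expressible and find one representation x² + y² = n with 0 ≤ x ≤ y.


Step 1: Factor n = 1037 = 17 · 61.
Step 2: Check the mod-4 condition on each prime factor: 17 ≡ 1 (mod 4), exponent 1; 61 ≡ 1 (mod 4), exponent 1.
All primes ≡ 3 (mod 4) appear to even exponent (or don't appear), so by the two-squares theorem n IS expressible as a sum of two squares.
Step 3: Build a representation. Here n = 17 · 61 is a product of primes ≡ 1 (mod 4). Each prime p ≡ 1 (mod 4) is itself a sum of two squares; find a² by testing p − a² for a perfect square:
  17: 17 − 1² = 16 = 4² ⇒ 17 = 1² + 4².
  61: 61 − 1² = 60, 61 − 2² = 57, 61 − 3² = 52, 61 − 4² = 45, 61 − 5² = 36 = 6² ⇒ 61 = 5² + 6².
  Combine using the Brahmagupta–Fibonacci identity (a² + b²)(c² + d²) = (ac − bd)² + (ad + bc)² = (ac + bd)² + (ad − bc)²:
  17 · 61 = 1037: from (1² + 4²)(5² + 6²), take (1·5 − 4·6, 1·6 + 4·5) = (5 − 24, 6 + 20) = (-19, 26); dropping signs (only squares matter) gives (19, 26); check 19² + 26² = 361 + 676 = 1037 ✓.
Step 4: Order so x ≤ y and verify: 19² + 26² = 361 + 676 = 1037 = n. ✓

n = 1037 = 19² + 26² (one valid representation with x ≤ y).


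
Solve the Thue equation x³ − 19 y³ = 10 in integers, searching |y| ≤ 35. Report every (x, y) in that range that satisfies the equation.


The equation is x³ - 19y³ = 10. For fixed y, x³ = 19·y³ + 10, so a solution requires the RHS to be a perfect cube.
Strategy: iterate y from -35 to 35, compute RHS = 19·y³ + 10, and check whether it is a (positive or negative) perfect cube.
Check small values of y:
  y = 0: RHS = 10 is not a perfect cube.
  y = 1: RHS = 29 is not a perfect cube.
  y = -1: RHS = -9 is not a perfect cube.
  y = 2: RHS = 162 is not a perfect cube.
  y = -2: RHS = -142 is not a perfect cube.
  y = 3: RHS = 523 is not a perfect cube.
  y = -3: RHS = -503 is not a perfect cube.
Continuing the search up to |y| = 35 finds no solutions either.
No (x, y) in the scanned range satisfies the equation.

No integer solutions with |y| ≤ 35.


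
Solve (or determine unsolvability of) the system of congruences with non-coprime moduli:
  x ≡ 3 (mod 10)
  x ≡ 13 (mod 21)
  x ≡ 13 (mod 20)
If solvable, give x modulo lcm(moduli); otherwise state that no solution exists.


Moduli 10, 21, 20 are not pairwise coprime, so CRT works modulo lcm(m_i) when all pairwise compatibility conditions hold.
Pairwise compatibility: gcd(m_i, m_j) must divide a_i - a_j for every pair.
Merge one congruence at a time:
  Start: x ≡ 3 (mod 10).
  Combine with x ≡ 13 (mod 21): gcd(10, 21) = 1; 13 - 3 = 10, which IS divisible by 1, so compatible.
    Write x = 3 + 10·t and substitute into x ≡ 13 (mod 21): 10·t ≡ 13 − 3 = 10 (mod 21).
    The inverse of 10 mod 21 is 19 (since 10·19 = 190 = 9·21 + 1), so t ≡ 19·10 = 190 ≡ 1 (mod 21).
    Then x = 3 + 10·1 = 13, valid modulo lcm(10, 21) = 210: x ≡ 13 (mod 210).
  Combine with x ≡ 13 (mod 20): gcd(210, 20) = 10; 13 - 13 = 0, which IS divisible by 10, so compatible.
    Write x = 13 + 210·t and substitute into x ≡ 13 (mod 20): 210·t ≡ 13 − 13 = 0 (mod 20).
    Divide the congruence (and modulus) by g = 10: 21·t ≡ 0 (mod 2).
    Reduce coefficients mod 2: 1·t ≡ 0 (mod 2).
    So t ≡ 0 (mod 2).
    Then x = 13 + 210·0 = 13, valid modulo lcm(210, 20) = 420: x ≡ 13 (mod 420).
Verify: 13 mod 10 = 3, 13 mod 21 = 13, 13 mod 20 = 13.

x ≡ 13 (mod 420).


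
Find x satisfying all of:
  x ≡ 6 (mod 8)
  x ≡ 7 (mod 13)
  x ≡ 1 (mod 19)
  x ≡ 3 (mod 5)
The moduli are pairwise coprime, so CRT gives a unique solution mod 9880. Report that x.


Product of moduli M = 8 · 13 · 19 · 5 = 9880.
Merge one congruence at a time:
  Start: x ≡ 6 (mod 8).
  Combine with x ≡ 7 (mod 13); new modulus lcm = 104.
    Write x = 6 + 8·t and substitute into x ≡ 7 (mod 13): 8·t ≡ 7 − 6 = 1 (mod 13).
    The inverse of 8 mod 13 is 5 (since 8·5 = 40 = 3·13 + 1), so t ≡ 5·1 = 5 ≡ 5 (mod 13).
    Then x = 6 + 8·5 = 46, valid modulo lcm(8, 13) = 104: x ≡ 46 (mod 104).
  Combine with x ≡ 1 (mod 19); new modulus lcm = 1976.
    Write x = 46 + 104·t and substitute into x ≡ 1 (mod 19): 104·t ≡ 1 − 46 = -45 (mod 19).
    Reduce coefficients mod 19: 9·t ≡ 12 (mod 19).
    The inverse of 9 mod 19 is 17 (since 9·17 = 153 = 8·19 + 1), so t ≡ 17·12 = 204 ≡ 14 (mod 19).
    Then x = 46 + 104·14 = 1502, valid modulo lcm(104, 19) = 1976: x ≡ 1502 (mod 1976).
  Combine with x ≡ 3 (mod 5); new modulus lcm = 9880.
    Write x = 1502 + 1976·t and substitute into x ≡ 3 (mod 5): 1976·t ≡ 3 − 1502 = -1499 (mod 5).
    Reduce coefficients mod 5: 1·t ≡ 1 (mod 5).
    So t ≡ 1 (mod 5).
    Then x = 1502 + 1976·1 = 3478, valid modulo lcm(1976, 5) = 9880: x ≡ 3478 (mod 9880).
Verify against each original: 3478 mod 8 = 6, 3478 mod 13 = 7, 3478 mod 19 = 1, 3478 mod 5 = 3.

x ≡ 3478 (mod 9880).
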